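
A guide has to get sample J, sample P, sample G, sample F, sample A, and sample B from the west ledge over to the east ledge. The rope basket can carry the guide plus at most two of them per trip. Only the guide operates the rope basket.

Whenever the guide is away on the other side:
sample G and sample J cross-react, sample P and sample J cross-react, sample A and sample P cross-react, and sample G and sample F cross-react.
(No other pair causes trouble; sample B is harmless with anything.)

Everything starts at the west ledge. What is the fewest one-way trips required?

Counting alone: the guide can take at most 2 across per trip to the east ledge, so moving all 6 needs at least 3 loaded trips out, with a return between consecutive ones — at least 5 crossings.
The safety rule pushes this higher. Following every safe sequence of crossings, the most of the 6 that can be at the east ledge as the rope basket arrives there on crossing 5 is 5 — never all 6.
So no plan with fewer than 7 crossings exists, and this one achieves 7:
1. Guide goes to the east ledge with sample G and sample P.
2. Guide goes back to the west ledge alone.
3. Guide goes to the east ledge with sample F and sample J.
4. Guide goes back to the west ledge with sample G and sample P.
5. Guide goes to the east ledge with sample A and sample B.
6. Guide goes back to the west ledge alone.
7. Guide goes to the east ledge with sample G and sample P.

7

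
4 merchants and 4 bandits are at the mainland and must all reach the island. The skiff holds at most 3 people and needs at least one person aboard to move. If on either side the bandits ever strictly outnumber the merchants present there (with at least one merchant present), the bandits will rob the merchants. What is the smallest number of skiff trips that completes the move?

Counting alone: each trip to the island takes at most 3 across and each return brings at least 1 back, so after t trips out (and t−1 returns) at most 3t − (t−1) of the 8 are across; that first reaches 8 at t = 4, so at least 7 crossings are needed.
The safety rule pushes this higher. Following every safe sequence of crossings, the most of the 8 that can be at the island as the skiff arrives there on crossing 7 is 7 — never all 8.
So no plan with fewer than 9 crossings exists, and this one achieves 9:
1. 2 bandits → the island.  (the mainland: 4M 2B; the island: 0M 2B)
2. 1 bandit ← the mainland.  (the mainland: 4M 3B; the island: 0M 1B)
3. 3 bandits → the island.  (the mainland: 4M 0B; the island: 0M 4B)
4. 1 bandit ← the mainland.  (the mainland: 4M 1B; the island: 0M 3B)
5. 3 merchants → the island.  (the mainland: 1M 1B; the island: 3M 3B)
6. 1 merchant and 1 bandit ← the mainland.  (the mainland: 2M 2B; the island: 2M 2B)
7. 2 merchants → the island.  (the mainland: 0M 2B; the island: 4M 2B)
8. 1 bandit ← the mainland.  (the mainland: 0M 3B; the island: 4M 1B)
9. 3 bandits → the island.  (the mainland: 0M 0B; the island: 4M 4B)

9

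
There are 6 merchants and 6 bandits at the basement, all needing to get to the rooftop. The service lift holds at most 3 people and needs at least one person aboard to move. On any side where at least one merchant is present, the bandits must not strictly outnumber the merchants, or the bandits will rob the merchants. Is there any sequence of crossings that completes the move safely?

Following every safe sequence of crossings from the start, the most of the 12 that can be at the rooftop as the service lift arrives there on crossings 1, 3, 5 is 3, 5, 6 respectively; the best ever achieved is 6 of 12.
From crossing 7 on, no configuration arises that was not already reachable earlier: only 17 distinct safe configurations (who is on which side, and where the service lift is) can ever be reached, none of them has everyone across, and every continuation just revisits them. They are: 0 merchants + 0 bandits across (service lift back at the start); 0 merchants + 1 bandit across (service lift there); 0 merchants + 1 bandit across (service lift back at the start); 0 merchants + 2 bandits across (service lift there); 0 merchants + 2 bandits across (service lift back at the start); 0 merchants + 3 bandits across (service lift there); 0 merchants + 3 bandits across (service lift back at the start); 0 merchants + 4 bandits across (service lift there); 0 merchants + 4 bandits across (service lift back at the start); 0 merchants + 5 bandits across (service lift there); 0 merchants + 5 bandits across (service lift back at the start); 0 merchants + 6 bandits across (service lift there); 1 merchant + 1 bandit across (service lift there); 1 merchant + 1 bandit across (service lift back at the start); 2 merchants + 2 bandits across (service lift there); 2 merchants + 2 bandits across (service lift back at the start); 3 merchants + 3 bandits across (service lift there). So no valid plan exists.

No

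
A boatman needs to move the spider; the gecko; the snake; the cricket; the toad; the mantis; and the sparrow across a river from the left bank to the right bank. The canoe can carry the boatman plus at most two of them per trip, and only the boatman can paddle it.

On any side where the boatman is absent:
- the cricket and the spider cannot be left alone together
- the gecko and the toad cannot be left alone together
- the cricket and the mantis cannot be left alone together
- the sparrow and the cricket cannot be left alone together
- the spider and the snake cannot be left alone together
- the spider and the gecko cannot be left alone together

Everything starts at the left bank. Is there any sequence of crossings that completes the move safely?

Whatever the first load, the items left behind include a forbidden pair without the boatman. No opening move is safe, so no plan exists.

No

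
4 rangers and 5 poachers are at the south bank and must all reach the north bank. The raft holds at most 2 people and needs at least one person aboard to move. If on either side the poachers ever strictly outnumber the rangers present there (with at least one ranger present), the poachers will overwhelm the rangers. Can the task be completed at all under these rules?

The poachers already outnumber the rangers at the south bank before anyone moves, so the starting position itself is disallowed.

No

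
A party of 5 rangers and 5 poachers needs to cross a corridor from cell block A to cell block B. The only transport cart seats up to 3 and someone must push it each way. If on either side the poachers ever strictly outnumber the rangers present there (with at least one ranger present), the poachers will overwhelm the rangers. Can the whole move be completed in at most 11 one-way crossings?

Yes

Yes — this plan uses 11 crossings (≤ 11):
1. 2 poachers → cell block B.  (cell block A: 5R 3P; cell block B: 0R 2P)
2. 1 poacher ← cell block A.  (cell block A: 5R 4P; cell block B: 0R 1P)
3. 3 poachers → cell block B.  (cell block A: 5R 1P; cell block B: 0R 4P)
4. 1 poacher ← cell block A.  (cell block A: 5R 2P; cell block B: 0R 3P)
5. 3 rangers → cell block B.  (cell block A: 2R 2P; cell block B: 3R 3P)
6. 1 ranger and 1 poacher ← cell block A.  (cell block A: 3R 3P; cell block B: 2R 2P)
7. 3 rangers → cell block B.  (cell block A: 0R 3P; cell block B: 5R 2P)
8. 1 poacher ← cell block A.  (cell block A: 0R 4P; cell block B: 5R 1P)
9. 2 poachers → cell block B.  (cell block A: 0R 2P; cell block B: 5R 3P)
10. 1 poacher ← cell block A.  (cell block A: 0R 3P; cell block B: 5R 2P)
11. 3 poachers → cell block B.  (cell block A: 0R 0P; cell block B: 5R 5P)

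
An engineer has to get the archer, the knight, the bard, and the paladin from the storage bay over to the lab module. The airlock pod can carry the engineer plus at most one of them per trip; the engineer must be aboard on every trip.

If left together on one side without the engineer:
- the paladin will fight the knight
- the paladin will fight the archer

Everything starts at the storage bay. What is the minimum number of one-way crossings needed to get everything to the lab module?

Counting alone: the engineer can take at most 1 across per trip to the lab module, so moving all 4 needs at least 4 loaded trips out, with a return between consecutive ones — at least 7 crossings.
The safety rule pushes this higher. Following every safe sequence of crossings, the most of the 4 that can be at the lab module as the airlock pod arrives there on crossing 7 is 3 — never all 4.
So no plan with fewer than 9 crossings exists, and this one achieves 9:
1. Engineer goes to the lab module with the paladin.
2. Engineer goes back to the storage bay alone.
3. Engineer goes to the lab module with the archer.
4. Engineer goes back to the storage bay with the paladin.
5. Engineer goes to the lab module with the knight.
6. Engineer goes back to the storage bay alone.
7. Engineer goes to the lab module with the bard.
8. Engineer goes back to the storage bay alone.
9. Engineer goes to the lab module with the paladin.

9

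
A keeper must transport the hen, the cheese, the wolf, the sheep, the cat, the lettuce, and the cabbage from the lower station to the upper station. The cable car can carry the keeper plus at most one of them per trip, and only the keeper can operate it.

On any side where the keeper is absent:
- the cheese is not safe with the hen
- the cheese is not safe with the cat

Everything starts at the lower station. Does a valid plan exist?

Yes

1. Keeper goes to the upper station with the cheese.
2. Keeper goes back to the lower station alone.
3. Keeper goes to the upper station with the hen.
4. Keeper goes back to the lower station with the cheese.
5. Keeper goes to the upper station with the cat.
6. Keeper goes back to the lower station alone.
7. Keeper goes to the upper station with the wolf.
8. Keeper goes back to the lower station alone.
9. Keeper goes to the upper station with the sheep.
10. Keeper goes back to the lower station alone.
11. Keeper goes to the upper station with the lettuce.
12. Keeper goes back to the lower station alone.
13. Keeper goes to the upper station with the cabbage.
14. Keeper goes back to the lower station alone.
15. Keeper goes to the upper station with the cheese.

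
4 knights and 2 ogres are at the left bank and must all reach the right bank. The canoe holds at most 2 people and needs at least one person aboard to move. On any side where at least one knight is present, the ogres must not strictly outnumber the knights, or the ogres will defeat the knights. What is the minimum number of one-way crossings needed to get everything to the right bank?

Counting alone: each trip to the right bank takes at most 2 across and each return brings at least 1 back, so after t trips out (and t−1 returns) at most 2t − (t−1) of the 6 are across; that first reaches 6 at t = 5, so at least 9 crossings are needed.
The plan below uses exactly 9 crossings, so it is optimal:
1. 2 ogres → the right bank.  (the left bank: 4K 0O; the right bank: 0K 2O)
2. 1 ogre ← the left bank.  (the left bank: 4K 1O; the right bank: 0K 1O)
3. 2 knights → the right bank.  (the left bank: 2K 1O; the right bank: 2K 1O)
4. 1 ogre ← the left bank.  (the left bank: 2K 2O; the right bank: 2K 0O)
5. 2 ogres → the right bank.  (the left bank: 2K 0O; the right bank: 2K 2O)
6. 1 ogre ← the left bank.  (the left bank: 2K 1O; the right bank: 2K 1O)
7. 1 knight and 1 ogre → the right bank.  (the left bank: 1K 0O; the right bank: 3K 2O)
8. 1 ogre ← the left bank.  (the left bank: 1K 1O; the right bank: 3K 1O)
9. 1 knight and 1 ogre → the right bank.  (the left bank: 0K 0O; the right bank: 4K 2O)

9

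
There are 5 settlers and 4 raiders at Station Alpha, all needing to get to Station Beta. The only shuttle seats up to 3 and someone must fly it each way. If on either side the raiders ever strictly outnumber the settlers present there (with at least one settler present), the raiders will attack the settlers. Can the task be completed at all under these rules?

1. 3 raiders → Station Beta.  (Station Alpha: 5S 1R; Station Beta: 0S 3R)
2. 1 raider ← Station Alpha.  (Station Alpha: 5S 2R; Station Beta: 0S 2R)
3. 3 settlers → Station Beta.  (Station Alpha: 2S 2R; Station Beta: 3S 2R)
4. 1 settler ← Station Alpha.  (Station Alpha: 3S 2R; Station Beta: 2S 2R)
5. 2 settlers and 1 raider → Station Beta.  (Station Alpha: 1S 1R; Station Beta: 4S 3R)
6. 1 settler ← Station Alpha.  (Station Alpha: 2S 1R; Station Beta: 3S 3R)
7. 2 settlers and 1 raider → Station Beta.  (Station Alpha: 0S 0R; Station Beta: 5S 4R)

Yes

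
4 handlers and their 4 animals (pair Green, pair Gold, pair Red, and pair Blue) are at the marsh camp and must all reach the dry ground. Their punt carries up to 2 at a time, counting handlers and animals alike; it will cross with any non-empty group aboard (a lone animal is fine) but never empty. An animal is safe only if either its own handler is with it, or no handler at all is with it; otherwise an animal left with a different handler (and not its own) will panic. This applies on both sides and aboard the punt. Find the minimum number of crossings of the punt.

Following every safe sequence of crossings from the start, the most of the 8 that can be at the dry ground as the punt arrives there on crossings 1, 3, 5 is 2, 3, 4 respectively; the best ever achieved is 4 of 8.
From crossing 7 on, no configuration arises that was not already reachable earlier: only 44 distinct safe configurations (who is on which side, and where the punt is) can ever be reached, none of them has everyone across, and every continuation just revisits them. So no valid plan exists.

impossible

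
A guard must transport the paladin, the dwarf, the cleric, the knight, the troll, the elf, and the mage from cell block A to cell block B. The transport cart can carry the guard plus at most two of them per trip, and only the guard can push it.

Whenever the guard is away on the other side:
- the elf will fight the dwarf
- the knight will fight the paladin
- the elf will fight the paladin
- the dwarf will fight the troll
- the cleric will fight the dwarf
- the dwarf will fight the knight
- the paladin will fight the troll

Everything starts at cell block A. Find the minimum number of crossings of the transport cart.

Counting alone: the guard can take at most 2 across per trip to cell block B, so moving all 7 needs at least 4 loaded trips out, with a return between consecutive ones — at least 7 crossings.
The safety rule pushes this higher. Following every safe sequence of crossings, the most of the 7 that can be at cell block B as the transport cart arrives there on crossing 7 is 6 — never all 7.
So no plan with fewer than 9 crossings exists, and this one achieves 9:
1. Guard goes to cell block B with the dwarf and the paladin.
2. Guard goes back to cell block A alone.
3. Guard goes to cell block B with the mage.
4. Guard goes back to cell block A alone.
5. Guard goes to cell block B with the cleric and the knight.
6. Guard goes back to cell block A with the dwarf and the paladin.
7. Guard goes to cell block B with the elf and the troll.
8. Guard goes back to cell block A alone.
9. Guard goes to cell block B with the dwarf and the paladin.

9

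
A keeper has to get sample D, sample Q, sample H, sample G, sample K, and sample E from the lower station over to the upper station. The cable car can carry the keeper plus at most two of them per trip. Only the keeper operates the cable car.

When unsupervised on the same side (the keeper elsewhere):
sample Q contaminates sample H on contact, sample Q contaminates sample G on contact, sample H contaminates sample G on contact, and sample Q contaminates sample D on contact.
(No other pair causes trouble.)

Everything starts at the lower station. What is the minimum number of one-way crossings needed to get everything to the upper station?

Counting alone: the keeper can take at most 2 across per trip to the upper station, so moving all 6 needs at least 3 loaded trips out, with a return between consecutive ones — at least 5 crossings.
The safety rule pushes this higher. Following every safe sequence of crossings, the most of the 6 that can be at the upper station as the cable car arrives there on crossings 5, 7 is 4, 5 respectively — never all 6.
So no plan with fewer than 9 crossings exists, and this one achieves 9:
1. Keeper goes to the upper station with sample H and sample Q.
2. Keeper goes back to the lower station with sample Q.
3. Keeper goes to the upper station with sample D and sample Q.
4. Keeper goes back to the lower station with sample Q.
5. Keeper goes to the upper station with sample K and sample Q.
6. Keeper goes back to the lower station with sample Q.
7. Keeper goes to the upper station with sample E and sample Q.
8. Keeper goes back to the lower station with sample Q.
9. Keeper goes to the upper station with sample G and sample Q.

9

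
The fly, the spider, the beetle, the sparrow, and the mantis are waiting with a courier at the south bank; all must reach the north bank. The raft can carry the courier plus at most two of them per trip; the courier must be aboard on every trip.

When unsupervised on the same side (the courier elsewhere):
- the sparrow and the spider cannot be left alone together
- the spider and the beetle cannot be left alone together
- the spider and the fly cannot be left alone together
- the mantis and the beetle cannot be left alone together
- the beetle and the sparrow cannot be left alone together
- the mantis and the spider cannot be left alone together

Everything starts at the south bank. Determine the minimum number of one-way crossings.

7

Counting alone: the courier can take at most 2 across per trip to the north bank, so moving all 5 needs at least 3 loaded trips out, with a return between consecutive ones — at least 5 crossings.
The safety rule pushes this higher. Following every safe sequence of crossings, the most of the 5 that can be at the north bank as the raft arrives there on crossing 5 is 4 — never all 5.
So no plan with fewer than 7 crossings exists, and this one achieves 7:
1. Courier goes to the north bank with the beetle and the spider.
2. Courier goes back to the south bank with the spider.
3. Courier goes to the north bank with the fly and the spider.
4. Courier goes back to the south bank with the spider.
5. Courier goes to the north bank with the mantis and the sparrow.
6. Courier goes back to the south bank with the beetle.
7. Courier goes to the north bank with the beetle and the spider.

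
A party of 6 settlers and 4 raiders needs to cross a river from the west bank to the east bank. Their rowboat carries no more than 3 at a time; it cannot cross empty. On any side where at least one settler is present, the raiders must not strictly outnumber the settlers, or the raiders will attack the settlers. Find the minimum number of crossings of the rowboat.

9

Counting alone: each trip to the east bank takes at most 3 across and each return brings at least 1 back, so after t trips out (and t−1 returns) at most 3t − (t−1) of the 10 are across; that first reaches 10 at t = 5, so at least 9 crossings are needed.
The plan below uses exactly 9 crossings, so it is optimal:
1. 2 raiders → the east bank.  (the west bank: 6S 2R; the east bank: 0S 2R)
2. 1 raider ← the west bank.  (the west bank: 6S 3R; the east bank: 0S 1R)
3. 3 raiders → the east bank.  (the west bank: 6S 0R; the east bank: 0S 4R)
4. 1 raider ← the west bank.  (the west bank: 6S 1R; the east bank: 0S 3R)
5. 3 settlers → the east bank.  (the west bank: 3S 1R; the east bank: 3S 3R)
6. 1 raider ← the west bank.  (the west bank: 3S 2R; the east bank: 3S 2R)
7. 1 settler and 2 raiders → the east bank.  (the west bank: 2S 0R; the east bank: 4S 4R)
8. 1 raider ← the west bank.  (the west bank: 2S 1R; the east bank: 4S 3R)
9. 2 settlers and 1 raider → the east bank.  (the west bank: 0S 0R; the east bank: 6S 4R)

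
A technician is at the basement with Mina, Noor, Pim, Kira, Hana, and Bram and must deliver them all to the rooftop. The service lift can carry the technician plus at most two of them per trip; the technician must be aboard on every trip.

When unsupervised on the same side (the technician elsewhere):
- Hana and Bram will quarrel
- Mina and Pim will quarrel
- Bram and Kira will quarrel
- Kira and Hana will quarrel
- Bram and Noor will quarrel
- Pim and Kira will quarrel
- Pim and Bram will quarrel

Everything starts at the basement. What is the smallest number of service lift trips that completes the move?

impossible

Whatever the first load, the items left behind include a forbidden pair without the technician. No opening move is safe, so no plan exists.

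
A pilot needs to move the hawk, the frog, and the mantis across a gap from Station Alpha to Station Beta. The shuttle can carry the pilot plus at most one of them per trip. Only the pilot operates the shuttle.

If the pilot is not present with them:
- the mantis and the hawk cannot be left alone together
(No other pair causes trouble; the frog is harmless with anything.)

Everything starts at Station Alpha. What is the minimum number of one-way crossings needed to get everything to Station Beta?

5

Counting alone: the pilot can take at most 1 across per trip to Station Beta, so moving all 3 needs at least 3 loaded trips out, with a return between consecutive ones — at least 5 crossings.
The plan below uses exactly 5 crossings, so it is optimal:
1. Pilot goes to Station Beta with the hawk.
2. Pilot goes back to Station Alpha alone.
3. Pilot goes to Station Beta with the frog.
4. Pilot goes back to Station Alpha alone.
5. Pilot goes to Station Beta with the mantis.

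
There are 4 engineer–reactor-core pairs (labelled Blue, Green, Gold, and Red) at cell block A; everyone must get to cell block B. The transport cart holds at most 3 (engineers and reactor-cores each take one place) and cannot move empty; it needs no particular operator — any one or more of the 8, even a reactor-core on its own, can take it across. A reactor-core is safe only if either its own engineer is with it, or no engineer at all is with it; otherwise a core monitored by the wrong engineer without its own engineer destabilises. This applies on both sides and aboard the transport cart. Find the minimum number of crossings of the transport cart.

Counting alone: each trip to cell block B takes at most 3 across and each return brings at least 1 back, so after t trips out (and t−1 returns) at most 3t − (t−1) of the 8 are across; that first reaches 8 at t = 4, so at least 7 crossings are needed.
The safety rule pushes this higher. Following every safe sequence of crossings, the most of the 8 that can be at cell block B as the transport cart arrives there on crossing 7 is 7 — never all 8.
So no plan with fewer than 9 crossings exists, and this one achieves 9:
1. engineer Blue and reactor-core Blue cross → cell block B.
2. engineer Blue crosses ← cell block A.
3. engineer Blue, engineer Green, and reactor-core Green cross → cell block B.
4. engineer Blue and reactor-core Blue cross ← cell block A.
5. engineer Blue, engineer Gold, and engineer Red cross → cell block B.
6. reactor-core Green crosses ← cell block A.
7. reactor-core Blue and reactor-core Green cross → cell block B.
8. reactor-core Blue crosses ← cell block A.
9. reactor-core Blue, reactor-core Gold, and reactor-core Red cross → cell block B.

9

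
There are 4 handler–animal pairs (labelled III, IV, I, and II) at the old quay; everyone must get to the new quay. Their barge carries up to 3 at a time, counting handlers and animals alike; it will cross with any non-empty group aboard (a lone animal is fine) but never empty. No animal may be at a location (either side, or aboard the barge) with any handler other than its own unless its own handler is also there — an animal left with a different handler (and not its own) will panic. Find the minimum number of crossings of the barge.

Counting alone: each trip to the new quay takes at most 3 across and each return brings at least 1 back, so after t trips out (and t−1 returns) at most 3t − (t−1) of the 8 are across; that first reaches 8 at t = 4, so at least 7 crossings are needed.
The safety rule pushes this higher. Following every safe sequence of crossings, the most of the 8 that can be at the new quay as the barge arrives there on crossing 7 is 7 — never all 8.
So no plan with fewer than 9 crossings exists, and this one achieves 9:
1. animal III and handler III cross → the new quay.
2. handler III crosses ← the old quay.
3. animal IV, handler III, and handler IV cross → the new quay.
4. animal III and handler III cross ← the old quay.
5. handler I, handler II, and handler III cross → the new quay.
6. animal IV crosses ← the old quay.
7. animal III and animal IV cross → the new quay.
8. animal III crosses ← the old quay.
9. animal I, animal II, and animal III cross → the new quay.

9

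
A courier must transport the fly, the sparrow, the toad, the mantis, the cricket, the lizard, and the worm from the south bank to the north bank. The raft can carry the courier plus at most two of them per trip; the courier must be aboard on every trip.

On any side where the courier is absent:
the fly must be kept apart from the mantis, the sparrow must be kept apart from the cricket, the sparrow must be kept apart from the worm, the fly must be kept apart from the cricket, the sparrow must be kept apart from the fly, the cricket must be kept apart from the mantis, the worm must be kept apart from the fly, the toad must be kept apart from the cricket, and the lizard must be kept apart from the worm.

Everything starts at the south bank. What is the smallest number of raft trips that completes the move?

impossible

Whatever the first load, the items left behind include a forbidden pair without the courier. No opening move is safe, so no plan exists.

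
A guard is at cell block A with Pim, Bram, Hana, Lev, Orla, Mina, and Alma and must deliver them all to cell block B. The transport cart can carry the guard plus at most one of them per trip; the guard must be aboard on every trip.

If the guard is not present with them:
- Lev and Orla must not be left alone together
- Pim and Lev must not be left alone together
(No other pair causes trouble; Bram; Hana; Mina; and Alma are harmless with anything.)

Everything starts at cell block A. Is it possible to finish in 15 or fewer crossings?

Yes

Yes — this plan uses 15 crossings (≤ 15):
1. Guard goes to cell block B with Lev.
2. Guard goes back to cell block A alone.
3. Guard goes to cell block B with Pim.
4. Guard goes back to cell block A with Lev.
5. Guard goes to cell block B with Orla.
6. Guard goes back to cell block A alone.
7. Guard goes to cell block B with Bram.
8. Guard goes back to cell block A alone.
9. Guard goes to cell block B with Hana.
10. Guard goes back to cell block A alone.
11. Guard goes to cell block B with Mina.
12. Guard goes back to cell block A alone.
13. Guard goes to cell block B with Alma.
14. Guard goes back to cell block A alone.
15. Guard goes to cell block B with Lev.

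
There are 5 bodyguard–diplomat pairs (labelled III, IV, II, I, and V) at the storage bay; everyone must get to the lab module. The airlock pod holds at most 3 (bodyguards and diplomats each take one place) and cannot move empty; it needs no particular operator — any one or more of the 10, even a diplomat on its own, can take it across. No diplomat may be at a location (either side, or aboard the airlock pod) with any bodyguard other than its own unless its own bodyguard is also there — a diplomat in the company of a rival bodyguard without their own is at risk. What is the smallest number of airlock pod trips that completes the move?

11

Counting alone: each trip to the lab module takes at most 3 across and each return brings at least 1 back, so after t trips out (and t−1 returns) at most 3t − (t−1) of the 10 are across; that first reaches 10 at t = 5, so at least 9 crossings are needed.
The safety rule pushes this higher. Following every safe sequence of crossings, the most of the 10 that can be at the lab module as the airlock pod arrives there on crossing 9 is 9 — never all 10.
So no plan with fewer than 11 crossings exists, and this one achieves 11:
1. bodyguard III and diplomat III cross → the lab module.
2. bodyguard III crosses ← the storage bay.
3. diplomat I, diplomat II, and diplomat IV cross → the lab module.
4. diplomat III crosses ← the storage bay.
5. bodyguard I, bodyguard II, and bodyguard IV cross → the lab module.
6. bodyguard IV and diplomat IV cross ← the storage bay.
7. bodyguard III, bodyguard IV, and bodyguard V cross → the lab module.
8. diplomat II crosses ← the storage bay.
9. diplomat III and diplomat IV cross → the lab module.
10. diplomat III crosses ← the storage bay.
11. diplomat II, diplomat III, and diplomat V cross → the lab module.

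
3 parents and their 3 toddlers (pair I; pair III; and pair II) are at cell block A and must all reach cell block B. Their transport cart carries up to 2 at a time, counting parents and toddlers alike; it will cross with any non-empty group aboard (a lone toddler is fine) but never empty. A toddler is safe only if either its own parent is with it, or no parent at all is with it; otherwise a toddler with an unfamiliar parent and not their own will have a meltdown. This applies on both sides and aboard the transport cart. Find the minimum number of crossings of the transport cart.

11

Counting alone: each trip to cell block B takes at most 2 across and each return brings at least 1 back, so after t trips out (and t−1 returns) at most 2t − (t−1) of the 6 are across; that first reaches 6 at t = 5, so at least 9 crossings are needed.
The safety rule pushes this higher. Following every safe sequence of crossings, the most of the 6 that can be at cell block B as the transport cart arrives there on crossing 9 is 5 — never all 6.
So no plan with fewer than 11 crossings exists, and this one achieves 11:
1. parent I and toddler I cross → cell block B.
2. parent I crosses ← cell block A.
3. toddler II and toddler III cross → cell block B.
4. toddler I crosses ← cell block A.
5. parent II and parent III cross → cell block B.
6. parent III and toddler III cross ← cell block A.
7. parent I and parent III cross → cell block B.
8. toddler II crosses ← cell block A.
9. toddler I and toddler III cross → cell block B.
10. parent II crosses ← cell block A.
11. parent II and toddler II cross → cell block B.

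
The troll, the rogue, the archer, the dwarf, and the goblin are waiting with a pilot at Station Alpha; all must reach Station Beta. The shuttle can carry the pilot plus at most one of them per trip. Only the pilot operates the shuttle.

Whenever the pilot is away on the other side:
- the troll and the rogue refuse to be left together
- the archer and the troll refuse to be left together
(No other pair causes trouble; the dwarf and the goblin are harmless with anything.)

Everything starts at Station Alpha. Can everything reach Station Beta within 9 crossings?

No

Counting alone: the pilot can take at most 1 across per trip to Station Beta, so moving all 5 needs at least 5 loaded trips out, with a return between consecutive ones — at least 9 crossings.
The safety rule pushes this higher. Following every safe sequence of crossings, the most of the 5 that can be at Station Beta as the shuttle arrives there on crossing 9 is 4 — never all 5.
So the move cannot be finished within 9 crossings. (The shortest complete plan takes 11:)
1. Pilot goes to Station Beta with the troll.  [Station Alpha: the archer, the dwarf, the goblin, the rogue | Station Beta: the troll]
2. Pilot goes back to Station Alpha alone.  [Station Alpha: the archer, the dwarf, the goblin, the rogue | Station Beta: the troll]
3. Pilot goes to Station Beta with the rogue.  [Station Alpha: the archer, the dwarf, the goblin | Station Beta: the rogue, the troll]
4. Pilot goes back to Station Alpha with the troll.  [Station Alpha: the archer, the dwarf, the goblin, the troll | Station Beta: the rogue]
5. Pilot goes to Station Beta with the archer.  [Station Alpha: the dwarf, the goblin, the troll | Station Beta: the archer, the rogue]
6. Pilot goes back to Station Alpha alone.  [Station Alpha: the dwarf, the goblin, the troll | Station Beta: the archer, the rogue]
7. Pilot goes to Station Beta with the dwarf.  [Station Alpha: the goblin, the troll | Station Beta: the archer, the dwarf, the rogue]
8. Pilot goes back to Station Alpha alone.  [Station Alpha: the goblin, the troll | Station Beta: the archer, the dwarf, the rogue]
9. Pilot goes to Station Beta with the goblin.  [Station Alpha: the troll | Station Beta: the archer, the dwarf, the goblin, the rogue]
10. Pilot goes back to Station Alpha alone.  [Station Alpha: the troll | Station Beta: the archer, the dwarf, the goblin, the rogue]
11. Pilot goes to Station Beta with the troll.  [Station Alpha: — | Station Beta: the archer, the dwarf, the goblin, the rogue, the troll]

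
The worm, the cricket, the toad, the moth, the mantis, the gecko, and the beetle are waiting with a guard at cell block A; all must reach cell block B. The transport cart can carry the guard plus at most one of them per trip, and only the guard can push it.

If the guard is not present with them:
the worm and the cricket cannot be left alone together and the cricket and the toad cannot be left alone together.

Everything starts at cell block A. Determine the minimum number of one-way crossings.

15

Counting alone: the guard can take at most 1 across per trip to cell block B, so moving all 7 needs at least 7 loaded trips out, with a return between consecutive ones — at least 13 crossings.
The safety rule pushes this higher. Following every safe sequence of crossings, the most of the 7 that can be at cell block B as the transport cart arrives there on crossing 13 is 6 — never all 7.
So no plan with fewer than 15 crossings exists, and this one achieves 15:
1. Guard goes to cell block B with the cricket.
2. Guard goes back to cell block A alone.
3. Guard goes to cell block B with the worm.
4. Guard goes back to cell block A with the cricket.
5. Guard goes to cell block B with the toad.
6. Guard goes back to cell block A alone.
7. Guard goes to cell block B with the moth.
8. Guard goes back to cell block A alone.
9. Guard goes to cell block B with the mantis.
10. Guard goes back to cell block A alone.
11. Guard goes to cell block B with the gecko.
12. Guard goes back to cell block A alone.
13. Guard goes to cell block B with the beetle.
14. Guard goes back to cell block A alone.
15. Guard goes to cell block B with the cricket.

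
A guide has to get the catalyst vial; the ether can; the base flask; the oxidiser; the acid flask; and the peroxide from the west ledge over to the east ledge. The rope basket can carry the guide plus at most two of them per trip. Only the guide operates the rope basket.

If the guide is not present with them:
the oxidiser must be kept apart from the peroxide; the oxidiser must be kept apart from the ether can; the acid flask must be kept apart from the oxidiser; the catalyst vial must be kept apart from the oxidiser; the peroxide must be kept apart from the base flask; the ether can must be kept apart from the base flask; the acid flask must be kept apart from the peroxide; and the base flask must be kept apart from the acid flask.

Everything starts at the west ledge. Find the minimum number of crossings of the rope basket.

Whatever the first load, the items left behind include a forbidden pair without the guide. No opening move is safe, so no plan exists.

impossible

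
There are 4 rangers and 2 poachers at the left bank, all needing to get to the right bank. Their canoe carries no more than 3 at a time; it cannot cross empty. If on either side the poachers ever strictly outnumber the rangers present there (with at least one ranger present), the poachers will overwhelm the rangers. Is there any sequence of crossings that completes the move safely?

Yes

1. 2 poachers → the right bank.  (the left bank: 4R 0P; the right bank: 0R 2P)
2. 1 poacher ← the left bank.  (the left bank: 4R 1P; the right bank: 0R 1P)
3. 2 rangers and 1 poacher → the right bank.  (the left bank: 2R 0P; the right bank: 2R 2P)
4. 1 poacher ← the left bank.  (the left bank: 2R 1P; the right bank: 2R 1P)
5. 2 rangers and 1 poacher → the right bank.  (the left bank: 0R 0P; the right bank: 4R 2P)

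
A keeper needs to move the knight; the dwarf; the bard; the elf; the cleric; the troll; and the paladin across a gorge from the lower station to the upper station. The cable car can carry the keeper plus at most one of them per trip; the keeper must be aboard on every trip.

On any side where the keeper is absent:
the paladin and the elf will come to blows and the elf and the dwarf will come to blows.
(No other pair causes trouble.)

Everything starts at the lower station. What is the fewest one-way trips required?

Counting alone: the keeper can take at most 1 across per trip to the upper station, so moving all 7 needs at least 7 loaded trips out, with a return between consecutive ones — at least 13 crossings.
The safety rule pushes this higher. Following every safe sequence of crossings, the most of the 7 that can be at the upper station as the cable car arrives there on crossing 13 is 6 — never all 7.
So no plan with fewer than 15 crossings exists, and this one achieves 15:
1. Keeper goes to the upper station with the elf.  [the lower station: the bard, the cleric, the dwarf, the knight, the paladin, the troll | the upper station: the elf]
2. Keeper goes back to the lower station alone.  [the lower station: the bard, the cleric, the dwarf, the knight, the paladin, the troll | the upper station: the elf]
3. Keeper goes to the upper station with the knight.  [the lower station: the bard, the cleric, the dwarf, the paladin, the troll | the upper station: the elf, the knight]
4. Keeper goes back to the lower station alone.  [the lower station: the bard, the cleric, the dwarf, the paladin, the troll | the upper station: the elf, the knight]
5. Keeper goes to the upper station with the dwarf.  [the lower station: the bard, the cleric, the paladin, the troll | the upper station: the dwarf, the elf, the knight]
6. Keeper goes back to the lower station with the elf.  [the lower station: the bard, the cleric, the elf, the paladin, the troll | the upper station: the dwarf, the knight]
7. Keeper goes to the upper station with the paladin.  [the lower station: the bard, the cleric, the elf, the troll | the upper station: the dwarf, the knight, the paladin]
8. Keeper goes back to the lower station alone.  [the lower station: the bard, the cleric, the elf, the troll | the upper station: the dwarf, the knight, the paladin]
9. Keeper goes to the upper station with the bard.  [the lower station: the cleric, the elf, the troll | the upper station: the bard, the dwarf, the knight, the paladin]
10. Keeper goes back to the lower station alone.  [the lower station: the cleric, the elf, the troll | the upper station: the bard, the dwarf, the knight, the paladin]
11. Keeper goes to the upper station with the cleric.  [the lower station: the elf, the troll | the upper station: the bard, the cleric, the dwarf, the knight, the paladin]
12. Keeper goes back to the lower station alone.  [the lower station: the elf, the troll | the upper station: the bard, the cleric, the dwarf, the knight, the paladin]
13. Keeper goes to the upper station with the troll.  [the lower station: the elf | the upper station: the bard, the cleric, the dwarf, the knight, the paladin, the troll]
14. Keeper goes back to the lower station alone.  [the lower station: the elf | the upper station: the bard, the cleric, the dwarf, the knight, the paladin, the troll]
15. Keeper goes to the upper station with the elf.  [the lower station: — | the upper station: the bard, the cleric, the dwarf, the elf, the knight, the paladin, the troll]

15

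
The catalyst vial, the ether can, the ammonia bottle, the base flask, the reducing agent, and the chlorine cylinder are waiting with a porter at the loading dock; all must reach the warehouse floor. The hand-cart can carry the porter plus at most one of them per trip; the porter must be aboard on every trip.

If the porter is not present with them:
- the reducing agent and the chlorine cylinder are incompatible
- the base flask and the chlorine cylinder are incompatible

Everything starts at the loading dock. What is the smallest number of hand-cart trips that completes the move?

Counting alone: the porter can take at most 1 across per trip to the warehouse floor, so moving all 6 needs at least 6 loaded trips out, with a return between consecutive ones — at least 11 crossings.
The safety rule pushes this higher. Following every safe sequence of crossings, the most of the 6 that can be at the warehouse floor as the hand-cart arrives there on crossing 11 is 5 — never all 6.
So no plan with fewer than 13 crossings exists, and this one achieves 13:
1. Porter goes to the warehouse floor with the chlorine cylinder.  [the loading dock: the ammonia bottle, the base flask, the catalyst vial, the ether can, the reducing agent | the warehouse floor: the chlorine cylinder]
2. Porter goes back to the loading dock alone.  [the loading dock: the ammonia bottle, the base flask, the catalyst vial, the ether can, the reducing agent | the warehouse floor: the chlorine cylinder]
3. Porter goes to the warehouse floor with the catalyst vial.  [the loading dock: the ammonia bottle, the base flask, the ether can, the reducing agent | the warehouse floor: the catalyst vial, the chlorine cylinder]
4. Porter goes back to the loading dock alone.  [the loading dock: the ammonia bottle, the base flask, the ether can, the reducing agent | the warehouse floor: the catalyst vial, the chlorine cylinder]
5. Porter goes to the warehouse floor with the ether can.  [the loading dock: the ammonia bottle, the base flask, the reducing agent | the warehouse floor: the catalyst vial, the chlorine cylinder, the ether can]
6. Porter goes back to the loading dock alone.  [the loading dock: the ammonia bottle, the base flask, the reducing agent | the warehouse floor: the catalyst vial, the chlorine cylinder, the ether can]
7. Porter goes to the warehouse floor with the ammonia bottle.  [the loading dock: the base flask, the reducing agent | the warehouse floor: the ammonia bottle, the catalyst vial, the chlorine cylinder, the ether can]
8. Porter goes back to the loading dock alone.  [the loading dock: the base flask, the reducing agent | the warehouse floor: the ammonia bottle, the catalyst vial, the chlorine cylinder, the ether can]
9. Porter goes to the warehouse floor with the base flask.  [the loading dock: the reducing agent | the warehouse floor: the ammonia bottle, the base flask, the catalyst vial, the chlorine cylinder, the ether can]
10. Porter goes back to the loading dock with the chlorine cylinder.  [the loading dock: the chlorine cylinder, the reducing agent | the warehouse floor: the ammonia bottle, the base flask, the catalyst vial, the ether can]
11. Porter goes to the warehouse floor with the reducing agent.  [the loading dock: the chlorine cylinder | the warehouse floor: the ammonia bottle, the base flask, the catalyst vial, the ether can, the reducing agent]
12. Porter goes back to the loading dock alone.  [the loading dock: the chlorine cylinder | the warehouse floor: the ammonia bottle, the base flask, the catalyst vial, the ether can, the reducing agent]
13. Porter goes to the warehouse floor with the chlorine cylinder.  [the loading dock: — | the warehouse floor: the ammonia bottle, the base flask, the catalyst vial, the chlorine cylinder, the ether can, the reducing agent]

13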